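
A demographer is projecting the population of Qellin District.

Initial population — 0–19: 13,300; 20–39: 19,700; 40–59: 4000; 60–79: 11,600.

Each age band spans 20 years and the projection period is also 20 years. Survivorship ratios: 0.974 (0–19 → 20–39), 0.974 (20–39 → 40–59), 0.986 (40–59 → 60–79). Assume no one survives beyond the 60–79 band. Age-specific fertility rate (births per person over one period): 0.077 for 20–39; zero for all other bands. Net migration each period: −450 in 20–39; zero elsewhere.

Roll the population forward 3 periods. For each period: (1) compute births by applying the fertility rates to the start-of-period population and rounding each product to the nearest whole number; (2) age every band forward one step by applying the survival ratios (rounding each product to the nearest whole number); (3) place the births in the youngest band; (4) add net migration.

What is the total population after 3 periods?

13576

[period 1]
Births: 19700 × 0.077 = 1517
20–39: 13300 × 0.974 = 12954
40–59: 19700 × 0.974 = 19188
60–79: 4000 × 0.986 = 3944
Net migration: 20–39 − 450 → 12504
Population now: 0–19=1517, 20–39=12504, 40–59=19188, 60–79=3944
[period 2]
Births: 12504 × 0.077 = 963
20–39: 1517 × 0.974 = 1478
40–59: 12504 × 0.974 = 12179
60–79: 19188 × 0.986 = 18919
Net migration: 20–39 − 450 → 1028
Population now: 0–19=963, 20–39=1028, 40–59=12179, 60–79=18919
[period 3]
Births: 1028 × 0.077 = 79
20–39: 963 × 0.974 = 938
40–59: 1028 × 0.974 = 1001
60–79: 12179 × 0.986 = 12008
Net migration: 20–39 − 450 → 488
Population now: 0–19=79, 20–39=488, 40–59=1001, 60–79=12008
Total after period 3: 79 + 488 + 1001 + 12008 = 13576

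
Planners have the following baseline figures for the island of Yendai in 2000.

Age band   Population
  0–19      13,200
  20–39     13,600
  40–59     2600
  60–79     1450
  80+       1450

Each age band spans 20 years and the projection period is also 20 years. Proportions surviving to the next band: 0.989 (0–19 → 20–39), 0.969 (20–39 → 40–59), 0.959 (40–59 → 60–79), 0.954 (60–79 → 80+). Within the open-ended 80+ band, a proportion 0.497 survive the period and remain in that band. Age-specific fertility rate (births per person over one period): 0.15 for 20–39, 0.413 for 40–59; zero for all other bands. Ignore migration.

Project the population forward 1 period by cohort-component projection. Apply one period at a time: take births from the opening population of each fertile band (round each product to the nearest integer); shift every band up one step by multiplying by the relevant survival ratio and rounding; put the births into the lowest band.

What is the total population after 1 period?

33944

Call the groups 1 to 5, youngest first.
Period 1.
Births: 13600 × 0.15 = 2040  |  2600 × 0.413 = 1074 → 3114
Group 2: 13200 × 0.989 = 13055
Group 3: 13600 × 0.969 = 13178
Group 4: 2600 × 0.959 = 2493
Group 5: 1450 × 0.954 + 1450 × 0.497 = 1383 + 721 = 2104
End of period: [3114, 13055, 13178, 2493, 2104]
Total after period 1: 3114 + 13055 + 13178 + 2493 + 2104 = 33944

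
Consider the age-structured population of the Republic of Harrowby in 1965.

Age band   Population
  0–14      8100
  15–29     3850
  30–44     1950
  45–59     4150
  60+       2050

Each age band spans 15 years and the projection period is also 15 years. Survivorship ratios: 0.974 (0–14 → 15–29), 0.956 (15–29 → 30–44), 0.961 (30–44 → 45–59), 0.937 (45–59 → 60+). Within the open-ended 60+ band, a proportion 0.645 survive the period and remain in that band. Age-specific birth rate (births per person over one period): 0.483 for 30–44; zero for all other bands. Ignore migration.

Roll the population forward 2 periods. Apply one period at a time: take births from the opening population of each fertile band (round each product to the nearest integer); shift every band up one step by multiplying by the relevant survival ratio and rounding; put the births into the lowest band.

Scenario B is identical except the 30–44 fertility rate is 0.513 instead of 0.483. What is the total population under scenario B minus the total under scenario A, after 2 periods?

166

Period 1:
Births: 1950 × 0.483 = 942
15–29: 8100 × 0.974 = 7889
30–44: 3850 × 0.956 = 3681
45–59: 1950 × 0.961 = 1874
60+: 4150 × 0.937 + 2050 × 0.645 = 3889 + 1322 = 5211
Giving 942 / 7889 / 3681 / 1874 / 5211.
Period 2:
Births: 3681 × 0.483 = 1778
15–29: 942 × 0.974 = 918
30–44: 7889 × 0.956 = 7542
45–59: 3681 × 0.961 = 3537
60+: 1874 × 0.937 + 5211 × 0.645 = 1756 + 3361 = 5117
Giving 1778 / 918 / 7542 / 3537 / 5117.
Scenario A total after 2 periods: 18892
Scenario B projection —
Period 1:
Births: 1950 × 0.513 = 1000
15–29: 8100 × 0.974 = 7889
30–44: 3850 × 0.956 = 3681
45–59: 1950 × 0.961 = 1874
60+: 4150 × 0.937 + 2050 × 0.645 = 3889 + 1322 = 5211
Giving 1000 / 7889 / 3681 / 1874 / 5211.
Period 2:
Births: 3681 × 0.513 = 1888
15–29: 1000 × 0.974 = 974
30–44: 7889 × 0.956 = 7542
45–59: 3681 × 0.961 = 3537
60+: 1874 × 0.937 + 5211 × 0.645 = 1756 + 3361 = 5117
Giving 1888 / 974 / 7542 / 3537 / 5117.
Scenario B total after 2 periods: 19058
Difference B − A = 19058 − 18892 = 166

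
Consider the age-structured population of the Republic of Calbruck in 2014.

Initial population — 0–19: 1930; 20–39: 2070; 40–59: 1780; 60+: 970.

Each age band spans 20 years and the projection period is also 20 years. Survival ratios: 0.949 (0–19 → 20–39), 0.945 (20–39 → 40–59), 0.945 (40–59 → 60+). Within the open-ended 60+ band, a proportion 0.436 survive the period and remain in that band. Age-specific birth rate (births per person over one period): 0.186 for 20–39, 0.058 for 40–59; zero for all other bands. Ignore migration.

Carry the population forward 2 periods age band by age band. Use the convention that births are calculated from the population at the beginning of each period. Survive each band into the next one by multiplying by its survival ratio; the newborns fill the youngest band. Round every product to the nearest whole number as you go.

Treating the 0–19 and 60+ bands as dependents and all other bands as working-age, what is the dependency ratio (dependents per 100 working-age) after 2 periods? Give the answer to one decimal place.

— Period 1 —
Births: 2070 × 0.186 = 385  |  1780 × 0.058 = 103 ⇒ total 488
20–39: 1930 × 0.949 = 1832
40–59: 2070 × 0.945 = 1956
60+: 1780 × 0.945 + 970 × 0.436 = 1682 + 423 = 2105
→ [488, 1832, 1956, 2105]
— Period 2 —
Births: 1832 × 0.186 = 341  |  1956 × 0.058 = 113 ⇒ total 454
20–39: 488 × 0.949 = 463
40–59: 1832 × 0.945 = 1731
60+: 1956 × 0.945 + 2105 × 0.436 = 1848 + 918 = 2766
→ [454, 463, 1731, 2766]
Dependents (band 0–19 + band 60+) = 454 + 2766 = 3220; working-age = 2194; ratio = 3220/2194 × 100 = 146.8

146.8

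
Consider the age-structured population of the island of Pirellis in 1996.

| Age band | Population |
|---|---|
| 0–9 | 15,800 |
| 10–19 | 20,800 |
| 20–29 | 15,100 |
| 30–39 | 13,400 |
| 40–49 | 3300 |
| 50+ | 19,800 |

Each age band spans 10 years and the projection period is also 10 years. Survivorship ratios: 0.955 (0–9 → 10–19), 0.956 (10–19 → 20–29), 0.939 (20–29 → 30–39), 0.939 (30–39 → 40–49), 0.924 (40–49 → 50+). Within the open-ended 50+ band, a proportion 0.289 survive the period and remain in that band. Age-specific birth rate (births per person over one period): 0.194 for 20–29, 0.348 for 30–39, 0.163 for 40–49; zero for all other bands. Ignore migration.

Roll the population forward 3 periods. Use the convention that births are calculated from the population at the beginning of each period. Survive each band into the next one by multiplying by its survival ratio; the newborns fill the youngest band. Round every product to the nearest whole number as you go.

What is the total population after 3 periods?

76716

(Bands numbered youngest = 1 to oldest = 6.)
After projecting period 1:
Births: 15100 * 0.194 = 2929 ; 13400 * 0.348 = 4663 ; 3300 * 0.163 = 538 — total 8130
Band 2: 15800 * 0.955 = 15089
Band 3: 20800 * 0.956 = 19885
Band 4: 15100 * 0.939 = 14179
Band 5: 13400 * 0.939 = 12583
Band 6: 3300 * 0.924 + 19800 * 0.289 = 3049 + 5722 = 8771
Giving 8130 / 15089 / 19885 / 14179 / 12583 / 8771.
After projecting period 2:
Births: 19885 * 0.194 = 3858 ; 14179 * 0.348 = 4934 ; 12583 * 0.163 = 2051 — total 10843
Band 2: 8130 * 0.955 = 7764
Band 3: 15089 * 0.956 = 14425
Band 4: 19885 * 0.939 = 18672
Band 5: 14179 * 0.939 = 13314
Band 6: 12583 * 0.924 + 8771 * 0.289 = 11627 + 2535 = 14162
Giving 10843 / 7764 / 14425 / 18672 / 13314 / 14162.
After projecting period 3:
Births: 14425 * 0.194 = 2798 ; 18672 * 0.348 = 6498 ; 13314 * 0.163 = 2170 — total 11466
Band 2: 10843 * 0.955 = 10355
Band 3: 7764 * 0.956 = 7422
Band 4: 14425 * 0.939 = 13545
Band 5: 18672 * 0.939 = 17533
Band 6: 13314 * 0.924 + 14162 * 0.289 = 12302 + 4093 = 16395
Giving 11466 / 10355 / 7422 / 13545 / 17533 / 16395.
Total after period 3: 11466 + 10355 + 7422 + 13545 + 17533 + 16395 = 76716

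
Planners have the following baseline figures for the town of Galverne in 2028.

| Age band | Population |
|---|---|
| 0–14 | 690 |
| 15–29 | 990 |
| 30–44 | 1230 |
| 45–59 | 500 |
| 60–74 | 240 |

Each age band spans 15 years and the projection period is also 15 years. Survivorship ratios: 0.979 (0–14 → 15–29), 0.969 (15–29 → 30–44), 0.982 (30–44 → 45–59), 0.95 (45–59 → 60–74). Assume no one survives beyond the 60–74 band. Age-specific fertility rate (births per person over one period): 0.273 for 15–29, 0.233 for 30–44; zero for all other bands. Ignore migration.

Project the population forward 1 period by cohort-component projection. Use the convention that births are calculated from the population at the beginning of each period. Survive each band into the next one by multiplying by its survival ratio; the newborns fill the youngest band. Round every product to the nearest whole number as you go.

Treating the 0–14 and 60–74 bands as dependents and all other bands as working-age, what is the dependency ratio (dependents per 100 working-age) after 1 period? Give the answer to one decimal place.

[period 1]
Births: 990 * 0.273 = 270 ; 1230 * 0.233 = 287 ⇒ total 557
15–29: 690 * 0.979 = 676
30–44: 990 * 0.969 = 959
45–59: 1230 * 0.982 = 1208
60–74: 500 * 0.95 = 475
→ [557, 676, 959, 1208, 475]
Dependents (band 0–14 + band 60–74) = 557 + 475 = 1032; working-age = 2843; ratio = 1032/2843 × 100 = 36.3

36.3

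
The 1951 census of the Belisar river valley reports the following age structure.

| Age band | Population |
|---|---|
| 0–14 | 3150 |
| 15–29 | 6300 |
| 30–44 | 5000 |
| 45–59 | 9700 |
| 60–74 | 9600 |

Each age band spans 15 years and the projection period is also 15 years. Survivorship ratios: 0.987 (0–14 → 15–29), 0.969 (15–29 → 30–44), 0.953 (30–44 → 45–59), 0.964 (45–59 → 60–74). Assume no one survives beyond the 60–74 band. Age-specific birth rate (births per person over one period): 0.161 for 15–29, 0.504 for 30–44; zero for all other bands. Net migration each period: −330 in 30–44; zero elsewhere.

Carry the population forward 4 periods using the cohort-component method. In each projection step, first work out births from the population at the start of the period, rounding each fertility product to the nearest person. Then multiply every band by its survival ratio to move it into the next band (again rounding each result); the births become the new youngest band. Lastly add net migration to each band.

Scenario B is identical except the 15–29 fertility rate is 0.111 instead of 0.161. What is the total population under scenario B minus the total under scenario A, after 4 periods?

Period 1:
Births: 6300 × 0.161 = 1014 ; 5000 × 0.504 = 2520 ⇒ total 3534
15–29: 3150 × 0.987 = 3109
30–44: 6300 × 0.969 = 6105
45–59: 5000 × 0.953 = 4765
60–74: 9700 × 0.964 = 9351
Net migration: 30–44 − 330 → 5775
→ [3534, 3109, 5775, 4765, 9351]
Period 2:
Births: 3109 × 0.161 = 501 ; 5775 × 0.504 = 2911 ⇒ total 3412
15–29: 3534 × 0.987 = 3488
30–44: 3109 × 0.969 = 3013
45–59: 5775 × 0.953 = 5504
60–74: 4765 × 0.964 = 4593
Net migration: 30–44 − 330 → 2683
→ [3412, 3488, 2683, 5504, 4593]
Period 3:
Births: 3488 × 0.161 = 562 ; 2683 × 0.504 = 1352 ⇒ total 1914
15–29: 3412 × 0.987 = 3368
30–44: 3488 × 0.969 = 3380
45–59: 2683 × 0.953 = 2557
60–74: 5504 × 0.964 = 5306
Net migration: 30–44 − 330 → 3050
→ [1914, 3368, 3050, 2557, 5306]
Period 4:
Births: 3368 × 0.161 = 542 ; 3050 × 0.504 = 1537 ⇒ total 2079
15–29: 1914 × 0.987 = 1889
30–44: 3368 × 0.969 = 3264
45–59: 3050 × 0.953 = 2907
60–74: 2557 × 0.964 = 2465
Net migration: 30–44 − 330 → 2934
→ [2079, 1889, 2934, 2907, 2465]
Scenario A total after 4 periods: 12274
Scenario B projection —
Period 1:
Births: 6300 × 0.111 = 699 ; 5000 × 0.504 = 2520 ⇒ total 3219
15–29: 3150 × 0.987 = 3109
30–44: 6300 × 0.969 = 6105
45–59: 5000 × 0.953 = 4765
60–74: 9700 × 0.964 = 9351
Net migration: 30–44 − 330 → 5775
→ [3219, 3109, 5775, 4765, 9351]
Period 2:
Births: 3109 × 0.111 = 345 ; 5775 × 0.504 = 2911 ⇒ total 3256
15–29: 3219 × 0.987 = 3177
30–44: 3109 × 0.969 = 3013
45–59: 5775 × 0.953 = 5504
60–74: 4765 × 0.964 = 4593
Net migration: 30–44 − 330 → 2683
→ [3256, 3177, 2683, 5504, 4593]
Period 3:
Births: 3177 × 0.111 = 353 ; 2683 × 0.504 = 1352 ⇒ total 1705
15–29: 3256 × 0.987 = 3214
30–44: 3177 × 0.969 = 3079
45–59: 2683 × 0.953 = 2557
60–74: 5504 × 0.964 = 5306
Net migration: 30–44 − 330 → 2749
→ [1705, 3214, 2749, 2557, 5306]
Period 4:
Births: 3214 × 0.111 = 357 ; 2749 × 0.504 = 1385 ⇒ total 1742
15–29: 1705 × 0.987 = 1683
30–44: 3214 × 0.969 = 3114
45–59: 2749 × 0.953 = 2620
60–74: 2557 × 0.964 = 2465
Net migration: 30–44 − 330 → 2784
→ [1742, 1683, 2784, 2620, 2465]
Scenario B total after 4 periods: 11294
Difference B − A = 11294 − 12274 = -980

-980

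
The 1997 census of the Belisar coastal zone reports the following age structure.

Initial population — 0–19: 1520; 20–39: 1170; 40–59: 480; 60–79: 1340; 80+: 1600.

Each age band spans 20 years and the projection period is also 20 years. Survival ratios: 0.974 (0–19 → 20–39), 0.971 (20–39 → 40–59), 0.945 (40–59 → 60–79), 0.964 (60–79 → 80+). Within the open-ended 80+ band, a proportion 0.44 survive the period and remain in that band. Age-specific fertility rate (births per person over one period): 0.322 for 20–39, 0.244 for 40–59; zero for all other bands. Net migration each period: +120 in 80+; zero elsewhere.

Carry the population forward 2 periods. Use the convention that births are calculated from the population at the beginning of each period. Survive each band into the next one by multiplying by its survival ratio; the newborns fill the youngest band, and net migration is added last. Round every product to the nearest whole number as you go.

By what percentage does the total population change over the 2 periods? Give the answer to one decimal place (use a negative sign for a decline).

Let group 1 be 0–19 through group 5 = 80+.
Period 1.
Births: 1170 × 0.322 = 377, 480 × 0.244 = 117 → 494
Group 2: 1520 × 0.974 = 1480
Group 3: 1170 × 0.971 = 1136
Group 4: 480 × 0.945 = 454
Group 5: 1340 × 0.964 + 1600 × 0.44 = 1292 + 704 = 1996
Net migration: Group 5 + 120 → 2116
→ [494, 1480, 1136, 454, 2116]
Period 2.
Births: 1480 × 0.322 = 477, 1136 × 0.244 = 277 → 754
Group 2: 494 × 0.974 = 481
Group 3: 1480 × 0.971 = 1437
Group 4: 1136 × 0.945 = 1074
Group 5: 454 × 0.964 + 2116 × 0.44 = 438 + 931 = 1369
Net migration: Group 5 + 120 → 1489
→ [754, 481, 1437, 1074, 1489]
Total: 6110 → 5235; change = -875; percentage change = -14.3%

-14.3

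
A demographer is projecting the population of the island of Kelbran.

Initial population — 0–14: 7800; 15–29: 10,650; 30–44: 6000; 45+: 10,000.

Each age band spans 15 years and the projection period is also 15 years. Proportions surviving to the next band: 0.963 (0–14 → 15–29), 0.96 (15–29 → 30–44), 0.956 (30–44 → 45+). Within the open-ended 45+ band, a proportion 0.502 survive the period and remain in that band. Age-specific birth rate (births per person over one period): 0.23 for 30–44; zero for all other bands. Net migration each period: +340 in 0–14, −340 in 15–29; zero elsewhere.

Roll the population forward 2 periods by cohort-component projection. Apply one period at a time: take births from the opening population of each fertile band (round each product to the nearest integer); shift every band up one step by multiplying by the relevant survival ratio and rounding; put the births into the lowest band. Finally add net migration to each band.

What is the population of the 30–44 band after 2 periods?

6884

Call the groups 1 to 4, youngest first.
After projecting period 1:
Births: 6000 * 0.23 = 1380
Group 2: 7800 * 0.963 = 7511
Group 3: 10650 * 0.96 = 10224
Group 4: 6000 * 0.956 + 10000 * 0.502 = 5736 + 5020 = 10756
Net migration: Group 1 + 340 → 1720; Group 2 − 340 → 7171
Population now: 0–14=1720, 15–29=7171, 30–44=10224, 45+=10756
After projecting period 2:
Births: 10224 * 0.23 = 2352
Group 2: 1720 * 0.963 = 1656
Group 3: 7171 * 0.96 = 6884
Group 4: 10224 * 0.956 + 10756 * 0.502 = 9774 + 5400 = 15174
Net migration: Group 1 + 340 → 2692; Group 2 − 340 → 1316
Population now: 0–14=2692, 15–29=1316, 30–44=6884, 45+=15174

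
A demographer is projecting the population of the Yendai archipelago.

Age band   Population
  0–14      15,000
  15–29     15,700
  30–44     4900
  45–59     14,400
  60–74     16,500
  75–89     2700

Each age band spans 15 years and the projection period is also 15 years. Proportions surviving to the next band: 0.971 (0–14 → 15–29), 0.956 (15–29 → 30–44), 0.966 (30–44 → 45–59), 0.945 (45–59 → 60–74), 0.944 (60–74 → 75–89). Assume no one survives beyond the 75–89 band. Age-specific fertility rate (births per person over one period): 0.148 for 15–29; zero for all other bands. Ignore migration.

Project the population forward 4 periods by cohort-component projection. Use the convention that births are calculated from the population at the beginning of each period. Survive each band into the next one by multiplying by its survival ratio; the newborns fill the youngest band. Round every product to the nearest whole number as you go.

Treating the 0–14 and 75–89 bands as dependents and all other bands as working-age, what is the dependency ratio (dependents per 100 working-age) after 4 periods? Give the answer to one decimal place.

77.4

[period 1]
Births: 15700 × 0.148 = 2324
15–29: 15000 × 0.971 = 14565
30–44: 15700 × 0.956 = 15009
45–59: 4900 × 0.966 = 4733
60–74: 14400 × 0.945 = 13608
75–89: 16500 × 0.944 = 15576
→ [2324, 14565, 15009, 4733, 13608, 15576]
[period 2]
Births: 14565 × 0.148 = 2156
15–29: 2324 × 0.971 = 2257
30–44: 14565 × 0.956 = 13924
45–59: 15009 × 0.966 = 14499
60–74: 4733 × 0.945 = 4473
75–89: 13608 × 0.944 = 12846
→ [2156, 2257, 13924, 14499, 4473, 12846]
[period 3]
Births: 2257 × 0.148 = 334
15–29: 2156 × 0.971 = 2093
30–44: 2257 × 0.956 = 2158
45–59: 13924 × 0.966 = 13451
60–74: 14499 × 0.945 = 13702
75–89: 4473 × 0.944 = 4223
→ [334, 2093, 2158, 13451, 13702, 4223]
[period 4]
Births: 2093 × 0.148 = 310
15–29: 334 × 0.971 = 324
30–44: 2093 × 0.956 = 2001
45–59: 2158 × 0.966 = 2085
60–74: 13451 × 0.945 = 12711
75–89: 13702 × 0.944 = 12935
→ [310, 324, 2001, 2085, 12711, 12935]
Dependents (band 0–14 + band 75–89) = 310 + 12935 = 13245; working-age = 17121; ratio = 13245/17121 × 100 = 77.4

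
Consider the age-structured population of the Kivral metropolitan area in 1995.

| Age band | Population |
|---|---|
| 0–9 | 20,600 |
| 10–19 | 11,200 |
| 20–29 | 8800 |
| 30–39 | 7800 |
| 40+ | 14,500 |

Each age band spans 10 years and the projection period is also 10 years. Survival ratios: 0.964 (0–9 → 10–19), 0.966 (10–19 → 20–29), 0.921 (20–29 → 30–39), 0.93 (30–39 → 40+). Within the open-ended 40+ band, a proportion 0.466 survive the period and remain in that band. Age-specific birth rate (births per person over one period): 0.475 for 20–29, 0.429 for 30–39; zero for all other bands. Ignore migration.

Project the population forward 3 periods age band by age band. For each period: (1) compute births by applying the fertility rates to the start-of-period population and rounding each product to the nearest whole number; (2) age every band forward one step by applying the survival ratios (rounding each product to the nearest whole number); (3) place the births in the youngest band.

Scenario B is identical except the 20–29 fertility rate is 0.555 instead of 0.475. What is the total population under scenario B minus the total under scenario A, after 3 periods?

Let band 1 be 0–9 through band 5 = 40+.
Period 1:
Births: 8800 × 0.475 = 4180, 7800 × 0.429 = 3346 → 7526
Band 2: 20600 × 0.964 = 19858
Band 3: 11200 × 0.966 = 10819
Band 4: 8800 × 0.921 = 8105
Band 5: 7800 × 0.93 + 14500 × 0.466 = 7254 + 6757 = 14011
Giving 7526 / 19858 / 10819 / 8105 / 14011.
Period 2:
Births: 10819 × 0.475 = 5139, 8105 × 0.429 = 3477 → 8616
Band 2: 7526 × 0.964 = 7255
Band 3: 19858 × 0.966 = 19183
Band 4: 10819 × 0.921 = 9964
Band 5: 8105 × 0.93 + 14011 × 0.466 = 7538 + 6529 = 14067
Giving 8616 / 7255 / 19183 / 9964 / 14067.
Period 3:
Births: 19183 × 0.475 = 9112, 9964 × 0.429 = 4275 → 13387
Band 2: 8616 × 0.964 = 8306
Band 3: 7255 × 0.966 = 7008
Band 4: 19183 × 0.921 = 17668
Band 5: 9964 × 0.93 + 14067 × 0.466 = 9267 + 6555 = 15822
Giving 13387 / 8306 / 7008 / 17668 / 15822.
Scenario A total after 3 periods: 62191
Scenario B projection —
Period 1:
Births: 8800 × 0.555 = 4884, 7800 × 0.429 = 3346 → 8230
Band 2: 20600 × 0.964 = 19858
Band 3: 11200 × 0.966 = 10819
Band 4: 8800 × 0.921 = 8105
Band 5: 7800 × 0.93 + 14500 × 0.466 = 7254 + 6757 = 14011
Giving 8230 / 19858 / 10819 / 8105 / 14011.
Period 2:
Births: 10819 × 0.555 = 6005, 8105 × 0.429 = 3477 → 9482
Band 2: 8230 × 0.964 = 7934
Band 3: 19858 × 0.966 = 19183
Band 4: 10819 × 0.921 = 9964
Band 5: 8105 × 0.93 + 14011 × 0.466 = 7538 + 6529 = 14067
Giving 9482 / 7934 / 19183 / 9964 / 14067.
Period 3:
Births: 19183 × 0.555 = 10647, 9964 × 0.429 = 4275 → 14922
Band 2: 9482 × 0.964 = 9141
Band 3: 7934 × 0.966 = 7664
Band 4: 19183 × 0.921 = 17668
Band 5: 9964 × 0.93 + 14067 × 0.466 = 9267 + 6555 = 15822
Giving 14922 / 9141 / 7664 / 17668 / 15822.
Scenario B total after 3 periods: 65217
Difference B − A = 65217 − 62191 = 3026

3026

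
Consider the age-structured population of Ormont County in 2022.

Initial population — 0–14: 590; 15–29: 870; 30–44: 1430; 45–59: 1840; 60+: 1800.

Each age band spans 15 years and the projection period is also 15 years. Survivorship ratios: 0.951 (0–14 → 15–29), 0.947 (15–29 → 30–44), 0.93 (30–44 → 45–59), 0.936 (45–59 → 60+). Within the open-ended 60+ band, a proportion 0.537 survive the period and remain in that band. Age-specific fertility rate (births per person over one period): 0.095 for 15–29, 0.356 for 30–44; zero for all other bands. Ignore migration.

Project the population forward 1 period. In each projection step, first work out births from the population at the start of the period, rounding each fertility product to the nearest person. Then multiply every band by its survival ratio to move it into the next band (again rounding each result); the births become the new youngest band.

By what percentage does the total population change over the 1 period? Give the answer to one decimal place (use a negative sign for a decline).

-8.2

Numbering the groups 1..5 from youngest to oldest:
— Period 1 —
Births: 870 × 0.095 = 83  |  1430 × 0.356 = 509 ⇒ total 592
Group 2: 590 × 0.951 = 561
Group 3: 870 × 0.947 = 824
Group 4: 1430 × 0.93 = 1330
Group 5: 1840 × 0.936 + 1800 × 0.537 = 1722 + 967 = 2689
End of period: [592, 561, 824, 1330, 2689]
Total: 6530 → 5996; change = -534; percentage change = -8.2%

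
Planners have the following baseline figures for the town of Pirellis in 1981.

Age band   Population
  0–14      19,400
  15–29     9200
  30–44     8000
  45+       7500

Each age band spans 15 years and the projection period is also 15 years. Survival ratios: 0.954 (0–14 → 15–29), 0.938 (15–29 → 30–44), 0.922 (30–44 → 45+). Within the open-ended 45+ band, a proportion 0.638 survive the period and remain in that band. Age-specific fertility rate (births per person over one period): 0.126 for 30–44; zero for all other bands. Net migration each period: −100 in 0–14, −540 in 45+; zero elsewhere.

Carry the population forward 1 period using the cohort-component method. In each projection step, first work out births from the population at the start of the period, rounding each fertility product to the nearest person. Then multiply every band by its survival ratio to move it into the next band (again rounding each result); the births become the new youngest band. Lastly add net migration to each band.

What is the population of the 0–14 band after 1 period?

908

Numbering the bands 1..4 from youngest to oldest:
Period 1:
Births: 8000 × 0.126 = 1008
Band 2: 19400 × 0.954 = 18508
Band 3: 9200 × 0.938 = 8630
Band 4: 8000 × 0.922 + 7500 × 0.638 = 7376 + 4785 = 12161
Net migration: Band 1 − 100 → 908; Band 4 − 540 → 11621
End of period: [908, 18508, 8630, 11621]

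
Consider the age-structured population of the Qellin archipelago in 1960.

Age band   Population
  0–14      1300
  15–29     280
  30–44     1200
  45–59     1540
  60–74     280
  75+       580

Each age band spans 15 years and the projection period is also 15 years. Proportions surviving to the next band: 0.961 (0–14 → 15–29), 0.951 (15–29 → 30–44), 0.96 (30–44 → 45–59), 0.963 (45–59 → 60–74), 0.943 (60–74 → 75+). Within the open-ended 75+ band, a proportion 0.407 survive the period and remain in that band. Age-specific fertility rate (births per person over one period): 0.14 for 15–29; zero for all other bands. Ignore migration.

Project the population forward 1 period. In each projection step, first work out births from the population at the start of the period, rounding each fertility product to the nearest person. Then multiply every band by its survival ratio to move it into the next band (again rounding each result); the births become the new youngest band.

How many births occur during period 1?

After projecting period 1:
Births: 280 × 0.14 = 39
15–29: 1300 × 0.961 = 1249
30–44: 280 × 0.951 = 266
45–59: 1200 × 0.96 = 1152
60–74: 1540 × 0.963 = 1483
75+: 280 × 0.943 + 580 × 0.407 = 264 + 236 = 500
→ [39, 1249, 266, 1152, 1483, 500]

39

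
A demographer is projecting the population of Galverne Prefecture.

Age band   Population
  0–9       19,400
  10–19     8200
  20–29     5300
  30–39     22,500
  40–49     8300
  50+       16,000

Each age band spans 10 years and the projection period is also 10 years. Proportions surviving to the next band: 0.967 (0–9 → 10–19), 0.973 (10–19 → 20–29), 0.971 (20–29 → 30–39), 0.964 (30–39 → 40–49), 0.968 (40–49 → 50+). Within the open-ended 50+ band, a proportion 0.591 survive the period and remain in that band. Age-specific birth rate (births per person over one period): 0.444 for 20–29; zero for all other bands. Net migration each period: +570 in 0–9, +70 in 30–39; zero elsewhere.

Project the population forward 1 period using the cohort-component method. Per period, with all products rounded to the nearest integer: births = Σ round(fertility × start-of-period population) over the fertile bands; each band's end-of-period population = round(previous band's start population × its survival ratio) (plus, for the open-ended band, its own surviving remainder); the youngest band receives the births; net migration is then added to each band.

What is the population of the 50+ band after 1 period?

(Groups numbered youngest = 1 to oldest = 6.)
Period 1:
Births: 5300 * 0.444 = 2353
Group 2: 19400 * 0.967 = 18760
Group 3: 8200 * 0.973 = 7979
Group 4: 5300 * 0.971 = 5146
Group 5: 22500 * 0.964 = 21690
Group 6: 8300 * 0.968 + 16000 * 0.591 = 8034 + 9456 = 17490
Net migration: Group 1 + 570 → 2923; Group 4 + 70 → 5216
→ [2923, 18760, 7979, 5216, 21690, 17490]

17490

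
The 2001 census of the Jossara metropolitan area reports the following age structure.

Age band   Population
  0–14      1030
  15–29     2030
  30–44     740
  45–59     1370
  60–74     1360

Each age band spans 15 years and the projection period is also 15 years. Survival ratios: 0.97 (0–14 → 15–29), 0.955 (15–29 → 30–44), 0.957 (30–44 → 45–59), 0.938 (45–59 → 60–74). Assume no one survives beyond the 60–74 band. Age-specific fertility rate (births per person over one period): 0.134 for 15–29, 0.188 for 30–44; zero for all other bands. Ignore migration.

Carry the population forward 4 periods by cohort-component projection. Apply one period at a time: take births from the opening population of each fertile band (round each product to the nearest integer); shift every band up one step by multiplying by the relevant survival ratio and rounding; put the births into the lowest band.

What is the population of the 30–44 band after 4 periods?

Call the bands 1 to 5, youngest first.
Period 1.
Births: 2030 × 0.134 = 272, 740 × 0.188 = 139 → total 411
Band 2: 1030 × 0.97 = 999
Band 3: 2030 × 0.955 = 1939
Band 4: 740 × 0.957 = 708
Band 5: 1370 × 0.938 = 1285
Population now: 0–14=411, 15–29=999, 30–44=1939, 45–59=708, 60–74=1285
Period 2.
Births: 999 × 0.134 = 134, 1939 × 0.188 = 365 → total 499
Band 2: 411 × 0.97 = 399
Band 3: 999 × 0.955 = 954
Band 4: 1939 × 0.957 = 1856
Band 5: 708 × 0.938 = 664
Population now: 0–14=499, 15–29=399, 30–44=954, 45–59=1856, 60–74=664
Period 3.
Births: 399 × 0.134 = 53, 954 × 0.188 = 179 → total 232
Band 2: 499 × 0.97 = 484
Band 3: 399 × 0.955 = 381
Band 4: 954 × 0.957 = 913
Band 5: 1856 × 0.938 = 1741
Population now: 0–14=232, 15–29=484, 30–44=381, 45–59=913, 60–74=1741
Period 4.
Births: 484 × 0.134 = 65, 381 × 0.188 = 72 → total 137
Band 2: 232 × 0.97 = 225
Band 3: 484 × 0.955 = 462
Band 4: 381 × 0.957 = 365
Band 5: 913 × 0.938 = 856
Population now: 0–14=137, 15–29=225, 30–44=462, 45–59=365, 60–74=856

462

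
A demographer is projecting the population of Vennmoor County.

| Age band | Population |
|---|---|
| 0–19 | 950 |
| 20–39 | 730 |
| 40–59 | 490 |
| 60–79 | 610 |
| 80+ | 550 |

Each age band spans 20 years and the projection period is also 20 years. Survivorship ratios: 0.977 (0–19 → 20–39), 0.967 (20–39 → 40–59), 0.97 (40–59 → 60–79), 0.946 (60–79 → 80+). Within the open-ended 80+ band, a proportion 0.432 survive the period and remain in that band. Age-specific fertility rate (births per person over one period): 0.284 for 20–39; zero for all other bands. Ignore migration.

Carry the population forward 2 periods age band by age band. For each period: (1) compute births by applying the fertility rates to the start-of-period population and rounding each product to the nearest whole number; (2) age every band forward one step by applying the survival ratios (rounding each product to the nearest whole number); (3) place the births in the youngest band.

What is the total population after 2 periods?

2849

— Period 1 —
Births: 730 × 0.284 = 207
20–39: 950 × 0.977 = 928
40–59: 730 × 0.967 = 706
60–79: 490 × 0.97 = 475
80+: 610 × 0.946 + 550 × 0.432 = 577 + 238 = 815
→ [207, 928, 706, 475, 815]
— Period 2 —
Births: 928 × 0.284 = 264
20–39: 207 × 0.977 = 202
40–59: 928 × 0.967 = 897
60–79: 706 × 0.97 = 685
80+: 475 × 0.946 + 815 × 0.432 = 449 + 352 = 801
→ [264, 202, 897, 685, 801]
Total after period 2: 264 + 202 + 897 + 685 + 801 = 2849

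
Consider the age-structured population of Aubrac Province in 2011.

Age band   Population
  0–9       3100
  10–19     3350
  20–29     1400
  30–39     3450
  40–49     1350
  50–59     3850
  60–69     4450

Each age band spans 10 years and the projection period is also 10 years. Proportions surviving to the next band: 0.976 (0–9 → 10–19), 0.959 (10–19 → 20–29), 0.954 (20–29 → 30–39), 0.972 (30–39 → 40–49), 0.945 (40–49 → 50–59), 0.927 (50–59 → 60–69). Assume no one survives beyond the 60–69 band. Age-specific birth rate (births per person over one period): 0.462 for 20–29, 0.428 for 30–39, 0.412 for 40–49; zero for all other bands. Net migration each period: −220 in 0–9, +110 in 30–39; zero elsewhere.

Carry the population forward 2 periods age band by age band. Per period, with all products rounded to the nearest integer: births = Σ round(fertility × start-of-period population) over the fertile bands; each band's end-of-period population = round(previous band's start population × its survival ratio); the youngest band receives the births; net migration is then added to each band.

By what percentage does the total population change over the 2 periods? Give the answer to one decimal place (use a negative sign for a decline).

-16.5

— Period 1 —
Births: 1400 * 0.462 = 647  |  3450 * 0.428 = 1477  |  1350 * 0.412 = 556 — total 2680
10–19: 3100 * 0.976 = 3026
20–29: 3350 * 0.959 = 3213
30–39: 1400 * 0.954 = 1336
40–49: 3450 * 0.972 = 3353
50–59: 1350 * 0.945 = 1276
60–69: 3850 * 0.927 = 3569
Net migration: 0–9 − 220 → 2460; 30–39 + 110 → 1446
→ [2460, 3026, 3213, 1446, 3353, 1276, 3569]
— Period 2 —
Births: 3213 * 0.462 = 1484  |  1446 * 0.428 = 619  |  3353 * 0.412 = 1381 — total 3484
10–19: 2460 * 0.976 = 2401
20–29: 3026 * 0.959 = 2902
30–39: 3213 * 0.954 = 3065
40–49: 1446 * 0.972 = 1406
50–59: 3353 * 0.945 = 3169
60–69: 1276 * 0.927 = 1183
Net migration: 0–9 − 220 → 3264; 30–39 + 110 → 3175
→ [3264, 2401, 2902, 3175, 1406, 3169, 1183]
Total: 20950 → 17500; change = -3450; percentage change = -16.5%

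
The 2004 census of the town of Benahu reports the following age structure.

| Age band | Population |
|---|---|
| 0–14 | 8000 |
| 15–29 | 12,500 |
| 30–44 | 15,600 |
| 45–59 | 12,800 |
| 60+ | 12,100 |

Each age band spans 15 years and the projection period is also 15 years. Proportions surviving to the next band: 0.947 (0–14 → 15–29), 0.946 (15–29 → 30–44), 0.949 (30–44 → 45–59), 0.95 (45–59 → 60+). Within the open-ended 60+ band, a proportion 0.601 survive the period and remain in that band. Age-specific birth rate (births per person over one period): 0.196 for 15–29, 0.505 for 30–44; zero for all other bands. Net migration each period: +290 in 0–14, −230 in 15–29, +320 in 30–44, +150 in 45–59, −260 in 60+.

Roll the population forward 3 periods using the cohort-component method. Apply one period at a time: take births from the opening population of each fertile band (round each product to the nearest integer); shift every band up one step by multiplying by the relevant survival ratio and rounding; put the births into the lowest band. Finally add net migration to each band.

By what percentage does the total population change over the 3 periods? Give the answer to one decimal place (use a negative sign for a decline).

After projecting period 1:
Births: 12500 × 0.196 = 2450  |  15600 × 0.505 = 7878 — total 10328
15–29: 8000 × 0.947 = 7576
30–44: 12500 × 0.946 = 11825
45–59: 15600 × 0.949 = 14804
60+: 12800 × 0.95 + 12100 × 0.601 = 12160 + 7272 = 19432
Net migration: 0–14 + 290 → 10618; 15–29 − 230 → 7346; 30–44 + 320 → 12145; 45–59 + 150 → 14954; 60+ − 260 → 19172
End of period: [10618, 7346, 12145, 14954, 19172]
After projecting period 2:
Births: 7346 × 0.196 = 1440  |  12145 × 0.505 = 6133 — total 7573
15–29: 10618 × 0.947 = 10055
30–44: 7346 × 0.946 = 6949
45–59: 12145 × 0.949 = 11526
60+: 14954 × 0.95 + 19172 × 0.601 = 14206 + 11522 = 25728
Net migration: 0–14 + 290 → 7863; 15–29 − 230 → 9825; 30–44 + 320 → 7269; 45–59 + 150 → 11676; 60+ − 260 → 25468
End of period: [7863, 9825, 7269, 11676, 25468]
After projecting period 3:
Births: 9825 × 0.196 = 1926  |  7269 × 0.505 = 3671 — total 5597
15–29: 7863 × 0.947 = 7446
30–44: 9825 × 0.946 = 9294
45–59: 7269 × 0.949 = 6898
60+: 11676 × 0.95 + 25468 × 0.601 = 11092 + 15306 = 26398
Net migration: 0–14 + 290 → 5887; 15–29 − 230 → 7216; 30–44 + 320 → 9614; 45–59 + 150 → 7048; 60+ − 260 → 26138
End of period: [5887, 7216, 9614, 7048, 26138]
Total: 61000 → 55903; change = -5097; percentage change = -8.4%

-8.4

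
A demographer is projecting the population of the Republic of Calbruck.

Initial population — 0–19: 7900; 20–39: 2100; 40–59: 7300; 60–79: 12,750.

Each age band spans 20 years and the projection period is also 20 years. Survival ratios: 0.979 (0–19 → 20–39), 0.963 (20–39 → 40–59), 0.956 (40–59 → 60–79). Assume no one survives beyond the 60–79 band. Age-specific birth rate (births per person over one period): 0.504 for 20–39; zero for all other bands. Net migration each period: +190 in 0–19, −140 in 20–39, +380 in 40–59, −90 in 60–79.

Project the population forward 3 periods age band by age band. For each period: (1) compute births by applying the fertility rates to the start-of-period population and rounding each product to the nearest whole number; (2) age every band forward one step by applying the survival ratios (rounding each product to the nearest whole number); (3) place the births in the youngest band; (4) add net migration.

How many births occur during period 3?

545

Let band 1 be 0–19 through band 4 = 60–79.
— Period 1 —
Births: 2100 * 0.504 = 1058
Band 2: 7900 * 0.979 = 7734
Band 3: 2100 * 0.963 = 2022
Band 4: 7300 * 0.956 = 6979
Net migration: Band 1 + 190 → 1248; Band 2 − 140 → 7594; Band 3 + 380 → 2402; Band 4 − 90 → 6889
→ [1248, 7594, 2402, 6889]
— Period 2 —
Births: 7594 * 0.504 = 3827
Band 2: 1248 * 0.979 = 1222
Band 3: 7594 * 0.963 = 7313
Band 4: 2402 * 0.956 = 2296
Net migration: Band 1 + 190 → 4017; Band 2 − 140 → 1082; Band 3 + 380 → 7693; Band 4 − 90 → 2206
→ [4017, 1082, 7693, 2206]
— Period 3 —
Births: 1082 * 0.504 = 545
Band 2: 4017 * 0.979 = 3933
Band 3: 1082 * 0.963 = 1042
Band 4: 7693 * 0.956 = 7355
Net migration: Band 1 + 190 → 735; Band 2 − 140 → 3793; Band 3 + 380 → 1422; Band 4 − 90 → 7265
→ [735, 3793, 1422, 7265]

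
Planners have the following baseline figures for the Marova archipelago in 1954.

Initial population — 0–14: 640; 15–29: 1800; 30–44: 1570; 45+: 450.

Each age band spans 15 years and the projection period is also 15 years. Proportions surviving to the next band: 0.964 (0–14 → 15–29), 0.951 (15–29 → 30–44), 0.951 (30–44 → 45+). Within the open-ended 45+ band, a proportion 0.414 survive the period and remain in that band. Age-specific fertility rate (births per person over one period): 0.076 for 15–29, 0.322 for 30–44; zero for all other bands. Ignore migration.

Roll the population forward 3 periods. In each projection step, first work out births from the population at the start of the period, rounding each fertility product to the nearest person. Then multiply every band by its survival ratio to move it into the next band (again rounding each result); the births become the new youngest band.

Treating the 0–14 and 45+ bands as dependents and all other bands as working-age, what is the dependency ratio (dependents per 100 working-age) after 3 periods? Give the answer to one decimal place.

150.6

Numbering the groups 1..4 from youngest to oldest:
— Period 1 —
Births: 1800 * 0.076 = 137, 1570 * 0.322 = 506 — total 643
Group 2: 640 * 0.964 = 617
Group 3: 1800 * 0.951 = 1712
Group 4: 1570 * 0.951 + 450 * 0.414 = 1493 + 186 = 1679
Population now: 0–14=643, 15–29=617, 30–44=1712, 45+=1679
— Period 2 —
Births: 617 * 0.076 = 47, 1712 * 0.322 = 551 — total 598
Group 2: 643 * 0.964 = 620
Group 3: 617 * 0.951 = 587
Group 4: 1712 * 0.951 + 1679 * 0.414 = 1628 + 695 = 2323
Population now: 0–14=598, 15–29=620, 30–44=587, 45+=2323
— Period 3 —
Births: 620 * 0.076 = 47, 587 * 0.322 = 189 — total 236
Group 2: 598 * 0.964 = 576
Group 3: 620 * 0.951 = 590
Group 4: 587 * 0.951 + 2323 * 0.414 = 558 + 962 = 1520
Population now: 0–14=236, 15–29=576, 30–44=590, 45+=1520
Dependents (band 0–14 + band 45+) = 236 + 1520 = 1756; working-age = 1166; ratio = 1756/1166 × 100 = 150.6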